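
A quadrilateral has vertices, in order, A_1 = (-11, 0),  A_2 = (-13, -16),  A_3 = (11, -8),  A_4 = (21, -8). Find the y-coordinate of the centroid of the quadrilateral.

-158/21

Apply Gauss's area formula. First the cross-terms c_i = x_i·y_{i+1} − x_{i+1}·y_i:
  176, 280, 80, -88  ⇒  2A = 448, A = 224.
Then Σ (y_i + y_{i+1})·c_i = -10112, so ȳ = -10112 / (6·224) = -158/21.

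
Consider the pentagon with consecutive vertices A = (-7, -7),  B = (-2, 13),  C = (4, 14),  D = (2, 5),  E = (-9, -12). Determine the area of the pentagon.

Apply the shoelace formula: 2A = Σ (x_i·y_{i+1} − x_{i+1}·y_i), indices taken mod 5.
Σ = (-105) + (-80) + (-8) + (21) + (-21) = -193
Area = |Σ|/2 = 96.5.

96.5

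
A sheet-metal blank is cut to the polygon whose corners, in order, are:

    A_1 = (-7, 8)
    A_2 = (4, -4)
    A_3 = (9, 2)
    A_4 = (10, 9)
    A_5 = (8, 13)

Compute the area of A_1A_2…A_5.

Apply the shoelace formula: 2A = Σ (x_i·y_{i+1} − x_{i+1}·y_i), indices taken mod 5.
Σ = (-4) + (44) + (61) + (58) + (155) = 314
Area = |Σ|/2 = 157.

157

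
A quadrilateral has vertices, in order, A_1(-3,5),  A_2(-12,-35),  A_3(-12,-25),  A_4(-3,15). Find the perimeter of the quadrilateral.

102

|A_1A_2| = √((-9)² + (-40)²) = √1681 = 41
|A_2A_3| = √((0)² + (10)²) = √100 = 10
|A_3A_4| = √((9)² + (40)²) = √1681 = 41
|A_4A_1| = √((0)² + (-10)²) = √100 = 10
Perimeter = 41 + 10 + 41 + 10 = 102.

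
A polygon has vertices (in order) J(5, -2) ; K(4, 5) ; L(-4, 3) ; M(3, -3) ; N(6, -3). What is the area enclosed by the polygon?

Apply Gauss's area formula: 2A = Σ (x_i·y_{i+1} − x_{i+1}·y_i), indices taken mod 5.
Cross-terms: 33, 32, 3, 9, 3  ⇒  Σ = 80
Area = |Σ|/2 = 40.

40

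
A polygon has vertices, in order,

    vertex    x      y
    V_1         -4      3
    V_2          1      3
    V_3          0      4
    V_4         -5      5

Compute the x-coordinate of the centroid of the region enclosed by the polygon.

-16/7

Apply the shoelace (surveyor's) formula. First the cross-terms c_i = x_i·y_{i+1} − x_{i+1}·y_i:
  -15, 4, 20, 5  ⇒  2A = 14, A = 7.
Then Σ (x_i + x_{i+1})·c_i = -96, so x̄ = -96 / (6·7) = -16/7.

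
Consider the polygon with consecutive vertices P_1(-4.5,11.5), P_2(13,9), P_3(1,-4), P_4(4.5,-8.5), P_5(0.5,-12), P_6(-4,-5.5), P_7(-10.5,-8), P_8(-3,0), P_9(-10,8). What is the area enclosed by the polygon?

P_1→P_2: (-4.5)(9) − (13)(11.5) = -190
P_2→P_3: (13)(-4) − (1)(9) = -61
P_3→P_4: (1)(-8.5) − (4.5)(-4) = 9.5
P_4→P_5: (4.5)(-12) − (0.5)(-8.5) = -49.75
P_5→P_6: (0.5)(-5.5) − (-4)(-12) = -50.75
P_6→P_7: (-4)(-8) − (-10.5)(-5.5) = -25.75
P_7→P_8: (-10.5)(0) − (-3)(-8) = -24
P_8→P_9: (-3)(8) − (-10)(0) = -24
P_9→P_1: (-10)(11.5) − (-4.5)(8) = -79
Σ = -494.75
Area = |Σ|/2 = 247.375.

247.375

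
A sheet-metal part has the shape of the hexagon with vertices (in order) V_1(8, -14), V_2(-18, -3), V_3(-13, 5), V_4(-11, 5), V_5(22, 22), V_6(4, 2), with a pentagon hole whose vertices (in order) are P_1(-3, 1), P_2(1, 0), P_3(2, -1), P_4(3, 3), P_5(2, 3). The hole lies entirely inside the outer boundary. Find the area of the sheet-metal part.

431

Outer boundary:
Σ = (-276) + (-129) + (-10) + (-352) + (-44) + (-72) = -883
Area = |Σ|/2 = 441.5.
Hole:
Σ = (-1) + (-1) + (9) + (3) + (11) = 21
Area = |Σ|/2 = 10.5.
Net area = 441.5 − 10.5 = 431.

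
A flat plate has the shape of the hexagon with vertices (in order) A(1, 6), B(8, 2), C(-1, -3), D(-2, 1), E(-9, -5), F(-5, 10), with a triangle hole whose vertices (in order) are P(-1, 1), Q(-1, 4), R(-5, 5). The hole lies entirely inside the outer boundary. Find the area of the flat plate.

Outer boundary:
Σ = (-46) + (-22) + (-7) + (19) + (-115) + (-40) = -211
Area = |Σ|/2 = 105.5.
Hole:
P→Q: (-1)(4) − (-1)(1) = -3
Q→R: (-1)(5) − (-5)(4) = 15
R→P: (-5)(1) − (-1)(5) = 0
Σ = 12
Area = |Σ|/2 = 6.
Net area = 105.5 − 6 = 99.5.

99.5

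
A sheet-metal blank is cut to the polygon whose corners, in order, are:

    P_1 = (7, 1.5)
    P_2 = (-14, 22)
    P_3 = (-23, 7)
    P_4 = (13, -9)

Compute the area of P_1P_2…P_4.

P_1→P_2: (7)(22) − (-14)(1.5) = 175
P_2→P_3: (-14)(7) − (-23)(22) = 408
P_3→P_4: (-23)(-9) − (13)(7) = 116
P_4→P_1: (13)(1.5) − (7)(-9) = 82.5
Σ = 781.5
Area = |Σ|/2 = 390.75.

390.75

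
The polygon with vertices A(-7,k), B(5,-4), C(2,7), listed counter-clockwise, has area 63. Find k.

-2

Write out the shoelace sum; only the two edges meeting at A involve k:
2·Area = [(2·k − (-7)·7) + ((-7)·(-4) − 5·k)] + 43
       = -3·k + 120 = 126
⇒ k = -2.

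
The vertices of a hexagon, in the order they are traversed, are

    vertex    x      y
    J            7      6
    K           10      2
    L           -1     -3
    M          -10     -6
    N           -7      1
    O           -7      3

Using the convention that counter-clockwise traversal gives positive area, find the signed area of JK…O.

-113.5

Apply the surveyor's formula: 2A = Σ (x_i·y_{i+1} − x_{i+1}·y_i), indices taken mod 6.
J→K: (7)(2) − (10)(6) = -46
K→L: (10)(-3) − (-1)(2) = -28
L→M: (-1)(-6) − (-10)(-3) = -24
M→N: (-10)(1) − (-7)(-6) = -52
N→O: (-7)(3) − (-7)(1) = -14
O→J: (-7)(6) − (7)(3) = -63
Σ = -227
Signed area = Σ/2 = -113.5 (negative ⇒ clockwise traversal).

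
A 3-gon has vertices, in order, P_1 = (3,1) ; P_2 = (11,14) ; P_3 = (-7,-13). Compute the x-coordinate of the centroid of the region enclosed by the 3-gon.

Apply the shoelace formula. First the cross-terms c_i = x_i·y_{i+1} − x_{i+1}·y_i:
  31, -45, 32  ⇒  2A = 18, A = 9.
Then Σ (x_i + x_{i+1})·c_i = 126, so x̄ = 126 / (6·9) = 7/3.

7/3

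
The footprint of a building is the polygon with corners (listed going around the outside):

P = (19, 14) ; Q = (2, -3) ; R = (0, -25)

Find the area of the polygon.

170

P→Q: (19)(-3) − (2)(14) = -85
Q→R: (2)(-25) − (0)(-3) = -50
R→P: (0)(14) − (19)(-25) = 475
Σ = 340
Area = |Σ|/2 = 170.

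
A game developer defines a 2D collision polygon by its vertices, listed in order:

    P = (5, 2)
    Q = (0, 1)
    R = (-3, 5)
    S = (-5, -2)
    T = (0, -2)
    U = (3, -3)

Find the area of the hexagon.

Cross-terms: 5, 3, 31, 10, 6, 21  ⇒  Σ = 76
Area = |Σ|/2 = 38.

38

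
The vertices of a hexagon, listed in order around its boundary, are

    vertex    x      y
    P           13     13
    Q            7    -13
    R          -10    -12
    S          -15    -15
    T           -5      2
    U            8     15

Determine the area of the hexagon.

395.5

Apply the shoelace (surveyor's) formula: 2A = Σ (x_i·y_{i+1} − x_{i+1}·y_i), indices taken mod 6.
P→Q: (13)(-13) − (7)(13) = -260
Q→R: (7)(-12) − (-10)(-13) = -214
R→S: (-10)(-15) − (-15)(-12) = -30
S→T: (-15)(2) − (-5)(-15) = -105
T→U: (-5)(15) − (8)(2) = -91
U→P: (8)(13) − (13)(15) = -91
Σ = -791
Area = |Σ|/2 = 395.5.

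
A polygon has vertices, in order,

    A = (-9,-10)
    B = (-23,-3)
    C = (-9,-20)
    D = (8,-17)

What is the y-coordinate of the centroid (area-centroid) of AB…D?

Apply the shoelace (surveyor's) formula. First the cross-terms c_i = x_i·y_{i+1} − x_{i+1}·y_i:
  -203, 433, 313, -233  ⇒  2A = 310, A = 155.
Then Σ (y_i + y_{i+1})·c_i = -12610, so ȳ = -12610 / (6·155) = -1261/93.

-1261/93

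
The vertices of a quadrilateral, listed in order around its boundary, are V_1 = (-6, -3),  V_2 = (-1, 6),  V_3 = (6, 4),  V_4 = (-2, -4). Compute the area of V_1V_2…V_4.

56.5

Apply Gauss's area formula: 2A = Σ (x_i·y_{i+1} − x_{i+1}·y_i), indices taken mod 4.
Σ = (-39) + (-40) + (-16) + (-18) = -113
Area = |Σ|/2 = 56.5.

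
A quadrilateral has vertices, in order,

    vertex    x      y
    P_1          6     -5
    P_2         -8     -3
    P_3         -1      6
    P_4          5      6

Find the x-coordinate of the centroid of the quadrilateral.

40/103

Apply Gauss's area formula. First the cross-terms c_i = x_i·y_{i+1} − x_{i+1}·y_i:
  -58, -51, -36, -61  ⇒  2A = -206, A = -103.
Then Σ (x_i + x_{i+1})·c_i = -240, so x̄ = -240 / (6·(-103)) = 40/103.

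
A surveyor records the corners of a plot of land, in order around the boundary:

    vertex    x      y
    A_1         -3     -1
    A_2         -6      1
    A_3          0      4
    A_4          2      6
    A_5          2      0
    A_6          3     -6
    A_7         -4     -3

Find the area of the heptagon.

51.5

Apply the shoelace formula: 2A = Σ (x_i·y_{i+1} − x_{i+1}·y_i), indices taken mod 7.
A_1→A_2: (-3)(1) − (-6)(-1) = -9
A_2→A_3: (-6)(4) − (0)(1) = -24
A_3→A_4: (0)(6) − (2)(4) = -8
A_4→A_5: (2)(0) − (2)(6) = -12
A_5→A_6: (2)(-6) − (3)(0) = -12
A_6→A_7: (3)(-3) − (-4)(-6) = -33
A_7→A_1: (-4)(-1) − (-3)(-3) = -5
Σ = -103
Area = |Σ|/2 = 51.5.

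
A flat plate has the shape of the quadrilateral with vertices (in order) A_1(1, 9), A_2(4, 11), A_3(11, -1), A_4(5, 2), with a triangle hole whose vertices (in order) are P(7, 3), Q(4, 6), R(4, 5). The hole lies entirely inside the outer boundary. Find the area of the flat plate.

38.5

Outer boundary:
Apply the shoelace formula: 2A = Σ (x_i·y_{i+1} − x_{i+1}·y_i), indices taken mod 4.
Σ = (-25) + (-125) + (27) + (43) = -80
Area = |Σ|/2 = 40.
Hole:
Σ = (30) + (-4) + (-23) = 3
Area = |Σ|/2 = 1.5.
Net area = 40 − 1.5 = 38.5.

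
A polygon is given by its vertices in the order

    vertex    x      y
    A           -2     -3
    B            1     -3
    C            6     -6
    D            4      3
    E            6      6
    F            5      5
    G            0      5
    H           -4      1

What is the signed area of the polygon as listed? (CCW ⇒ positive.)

64

Apply the surveyor's formula: 2A = Σ (x_i·y_{i+1} − x_{i+1}·y_i), indices taken mod 8.
A→B: (-2)(-3) − (1)(-3) = 9
B→C: (1)(-6) − (6)(-3) = 12
C→D: (6)(3) − (4)(-6) = 42
D→E: (4)(6) − (6)(3) = 6
E→F: (6)(5) − (5)(6) = 0
F→G: (5)(5) − (0)(5) = 25
G→H: (0)(1) − (-4)(5) = 20
H→A: (-4)(-3) − (-2)(1) = 14
Σ = 128
Signed area = Σ/2 = 64 (positive ⇒ counter-clockwise traversal).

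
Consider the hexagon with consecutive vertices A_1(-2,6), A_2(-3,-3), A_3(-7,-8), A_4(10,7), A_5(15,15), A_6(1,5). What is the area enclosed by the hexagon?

89.5

Apply the shoelace (surveyor's) formula: 2A = Σ (x_i·y_{i+1} − x_{i+1}·y_i), indices taken mod 6.
Cross-terms: 24, 3, 31, 45, 60, 16  ⇒  Σ = 179
Area = |Σ|/2 = 89.5.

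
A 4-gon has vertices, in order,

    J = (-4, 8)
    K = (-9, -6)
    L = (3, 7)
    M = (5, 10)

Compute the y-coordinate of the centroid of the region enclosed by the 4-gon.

Apply the shoelace (surveyor's) formula. First the cross-terms c_i = x_i·y_{i+1} − x_{i+1}·y_i:
  96, -45, -5, 80  ⇒  2A = 126, A = 63.
Then Σ (y_i + y_{i+1})·c_i = 1502, so ȳ = 1502 / (6·63) = 751/189.

751/189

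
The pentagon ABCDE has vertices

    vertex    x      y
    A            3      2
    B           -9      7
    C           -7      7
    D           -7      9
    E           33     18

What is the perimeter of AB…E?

92

|AB| = √((-12)² + (5)²) = √169 = 13
|BC| = √((2)² + (0)²) = √4 = 2
|CD| = √((0)² + (2)²) = √4 = 2
|DE| = √((40)² + (9)²) = √1681 = 41
|EA| = √((-30)² + (-16)²) = √1156 = 34
Perimeter = 13 + 2 + 2 + 41 + 34 = 92.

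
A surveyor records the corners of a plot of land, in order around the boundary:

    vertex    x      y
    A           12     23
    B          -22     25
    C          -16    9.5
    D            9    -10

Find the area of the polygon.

699.25

Apply the shoelace (surveyor's) formula: 2A = Σ (x_i·y_{i+1} − x_{i+1}·y_i), indices taken mod 4.
Cross-terms: 806, 191, 74.5, 327  ⇒  Σ = 1398.5
Area = |Σ|/2 = 699.25.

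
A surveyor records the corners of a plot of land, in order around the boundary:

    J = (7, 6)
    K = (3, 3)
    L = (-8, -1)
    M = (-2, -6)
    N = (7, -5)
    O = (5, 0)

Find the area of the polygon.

Σ = (3) + (21) + (46) + (52) + (25) + (30) = 177
Area = |Σ|/2 = 88.5.

88.5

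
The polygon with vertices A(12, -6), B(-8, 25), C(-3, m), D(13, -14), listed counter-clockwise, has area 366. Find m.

Write out the shoelace sum; only the two edges meeting at C involve m:
2·Area = [((-8)·m − (-3)·25) + ((-3)·(-14) − 13·m)] + 342
       = -21·m + 459 = 732
⇒ m = -13.

-13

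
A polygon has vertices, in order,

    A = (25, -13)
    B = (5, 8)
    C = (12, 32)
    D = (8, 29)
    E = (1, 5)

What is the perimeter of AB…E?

|AB| = √((-20)² + (21)²) = √841 = 29
|BC| = √((7)² + (24)²) = √625 = 25
|CD| = √((-4)² + (-3)²) = √25 = 5
|DE| = √((-7)² + (-24)²) = √625 = 25
|EA| = √((24)² + (-18)²) = √900 = 30
Perimeter = 29 + 25 + 5 + 25 + 30 = 114.

114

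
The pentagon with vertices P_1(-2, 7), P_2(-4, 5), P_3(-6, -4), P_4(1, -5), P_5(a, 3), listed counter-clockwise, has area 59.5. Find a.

1

Write out the shoelace sum; only the two edges meeting at P_5 involve a:
2·Area = [(1·3 − a·(-5)) + (a·7 − (-2)·3)] + 98
       = 12·a + 107 = 119
⇒ a = 1.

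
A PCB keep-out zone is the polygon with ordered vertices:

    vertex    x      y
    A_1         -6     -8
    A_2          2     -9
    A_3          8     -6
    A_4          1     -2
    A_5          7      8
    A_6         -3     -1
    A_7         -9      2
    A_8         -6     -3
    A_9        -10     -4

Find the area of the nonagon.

A_1→A_2: (-6)(-9) − (2)(-8) = 70
A_2→A_3: (2)(-6) − (8)(-9) = 60
A_3→A_4: (8)(-2) − (1)(-6) = -10
A_4→A_5: (1)(8) − (7)(-2) = 22
A_5→A_6: (7)(-1) − (-3)(8) = 17
A_6→A_7: (-3)(2) − (-9)(-1) = -15
A_7→A_8: (-9)(-3) − (-6)(2) = 39
A_8→A_9: (-6)(-4) − (-10)(-3) = -6
A_9→A_1: (-10)(-8) − (-6)(-4) = 56
Σ = 233
Area = |Σ|/2 = 116.5.

116.5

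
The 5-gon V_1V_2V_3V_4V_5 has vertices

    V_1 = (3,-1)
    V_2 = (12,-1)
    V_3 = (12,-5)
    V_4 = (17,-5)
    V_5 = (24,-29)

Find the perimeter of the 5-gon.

|V_1V_2| = √((9)² + (0)²) = √81 = 9
|V_2V_3| = √((0)² + (-4)²) = √16 = 4
|V_3V_4| = √((5)² + (0)²) = √25 = 5
|V_4V_5| = √((7)² + (-24)²) = √625 = 25
|V_5V_1| = √((-21)² + (28)²) = √1225 = 35
Perimeter = 9 + 4 + 5 + 25 + 35 = 78.

78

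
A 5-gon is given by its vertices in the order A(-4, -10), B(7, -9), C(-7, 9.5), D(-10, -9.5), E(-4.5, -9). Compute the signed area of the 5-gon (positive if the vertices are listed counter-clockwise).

Apply the shoelace formula: 2A = Σ (x_i·y_{i+1} − x_{i+1}·y_i), indices taken mod 5.
Cross-terms: 106, 3.5, 161.5, 47.25, 9  ⇒  Σ = 327.25
Signed area = Σ/2 = 163.625 (positive ⇒ counter-clockwise traversal).

163.625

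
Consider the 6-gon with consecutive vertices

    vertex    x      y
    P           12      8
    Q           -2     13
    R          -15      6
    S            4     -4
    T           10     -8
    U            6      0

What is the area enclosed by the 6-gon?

Apply the surveyor's formula: 2A = Σ (x_i·y_{i+1} − x_{i+1}·y_i), indices taken mod 6.
Cross-terms: 172, 183, 36, 8, 48, 48  ⇒  Σ = 495
Area = |Σ|/2 = 247.5.

247.5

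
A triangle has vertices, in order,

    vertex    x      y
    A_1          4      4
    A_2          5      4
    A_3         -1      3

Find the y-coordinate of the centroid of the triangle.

11/3

Apply the shoelace (surveyor's) formula. First the cross-terms c_i = x_i·y_{i+1} − x_{i+1}·y_i:
  -4, 19, -16  ⇒  2A = -1, A = -0.5.
Then Σ (y_i + y_{i+1})·c_i = -11, so ȳ = -11 / (6·(-0.5)) = 11/3.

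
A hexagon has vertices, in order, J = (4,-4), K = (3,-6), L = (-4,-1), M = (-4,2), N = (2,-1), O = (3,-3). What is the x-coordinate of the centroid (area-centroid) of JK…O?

Apply the shoelace formula. First the cross-terms c_i = x_i·y_{i+1} − x_{i+1}·y_i:
  -12, -27, -12, 0, -3, 0  ⇒  2A = -54, A = -27.
Then Σ (x_i + x_{i+1})·c_i = 24, so x̄ = 24 / (6·(-27)) = -4/27.

-4/27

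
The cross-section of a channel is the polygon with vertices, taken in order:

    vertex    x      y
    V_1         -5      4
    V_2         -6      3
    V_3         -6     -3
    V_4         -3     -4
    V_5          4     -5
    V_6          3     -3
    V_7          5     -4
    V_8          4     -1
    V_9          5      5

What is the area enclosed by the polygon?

89

Σ = (9) + (36) + (15) + (31) + (3) + (3) + (11) + (25) + (45) = 178
Area = |Σ|/2 = 89.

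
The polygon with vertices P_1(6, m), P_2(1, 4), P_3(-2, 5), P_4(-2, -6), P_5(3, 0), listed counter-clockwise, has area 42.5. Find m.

4

The doubled signed area Σ (x_i y_{i+1} − x_{i+1} y_i) is linear in m.
With m=0 it equals 77; the coefficient of m is 2 (from the two edges through P_1).
So 2·m + 77 = 2·42.5 = 85 ⇒ m = 4.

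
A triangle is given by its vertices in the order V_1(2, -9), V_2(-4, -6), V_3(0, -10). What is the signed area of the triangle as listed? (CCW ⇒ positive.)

V_1→V_2: (2)(-6) − (-4)(-9) = -48
V_2→V_3: (-4)(-10) − (0)(-6) = 40
V_3→V_1: (0)(-9) − (2)(-10) = 20
Σ = 12
Signed area = Σ/2 = 6 (positive ⇒ counter-clockwise traversal).

6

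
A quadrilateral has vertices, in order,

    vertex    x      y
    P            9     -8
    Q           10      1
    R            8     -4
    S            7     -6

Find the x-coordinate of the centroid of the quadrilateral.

165/19

Apply the shoelace formula. First the cross-terms c_i = x_i·y_{i+1} − x_{i+1}·y_i:
  89, -48, -20, -2  ⇒  2A = 19, A = 9.5.
Then Σ (x_i + x_{i+1})·c_i = 495, so x̄ = 495 / (6·9.5) = 165/19.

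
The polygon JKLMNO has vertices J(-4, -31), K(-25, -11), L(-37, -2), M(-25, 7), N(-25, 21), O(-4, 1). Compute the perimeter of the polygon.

134

|JK| = √((-21)² + (20)²) = √841 = 29
|KL| = √((-12)² + (9)²) = √225 = 15
|LM| = √((12)² + (9)²) = √225 = 15
|MN| = √((0)² + (14)²) = √196 = 14
|NO| = √((21)² + (-20)²) = √841 = 29
|OJ| = √((0)² + (-32)²) = √1024 = 32
Perimeter = 29 + 15 + 15 + 14 + 29 + 32 = 134.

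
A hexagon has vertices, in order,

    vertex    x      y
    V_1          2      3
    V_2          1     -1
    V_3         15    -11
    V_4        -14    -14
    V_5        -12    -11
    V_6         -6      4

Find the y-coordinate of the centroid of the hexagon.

Apply Gauss's area formula. First the cross-terms c_i = x_i·y_{i+1} − x_{i+1}·y_i:
  -5, 4, -364, -14, -114, -26  ⇒  2A = -519, A = -259.5.
Then Σ (y_i + y_{i+1})·c_i = 10008, so ȳ = 10008 / (6·(-259.5)) = -1112/173.

-1112/173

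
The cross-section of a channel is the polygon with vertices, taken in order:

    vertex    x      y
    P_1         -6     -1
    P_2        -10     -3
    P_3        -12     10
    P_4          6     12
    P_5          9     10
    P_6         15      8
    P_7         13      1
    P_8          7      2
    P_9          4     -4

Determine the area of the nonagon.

Σ = (8) + (-136) + (-204) + (-48) + (-78) + (-89) + (19) + (-36) + (-28) = -592
Area = |Σ|/2 = 296.

296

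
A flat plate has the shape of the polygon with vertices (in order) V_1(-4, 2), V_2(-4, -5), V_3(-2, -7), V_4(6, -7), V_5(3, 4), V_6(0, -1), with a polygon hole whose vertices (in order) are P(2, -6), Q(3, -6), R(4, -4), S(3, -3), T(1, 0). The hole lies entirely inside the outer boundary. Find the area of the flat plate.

62.5

Outer boundary:
Cross-terms: 28, 18, 56, 45, -3, -4  ⇒  Σ = 140
Area = |Σ|/2 = 70.
Hole:
Apply the shoelace formula: 2A = Σ (x_i·y_{i+1} − x_{i+1}·y_i), indices taken mod 5.
Σ = (6) + (12) + (0) + (3) + (-6) = 15
Area = |Σ|/2 = 7.5.
Net area = 70 − 7.5 = 62.5.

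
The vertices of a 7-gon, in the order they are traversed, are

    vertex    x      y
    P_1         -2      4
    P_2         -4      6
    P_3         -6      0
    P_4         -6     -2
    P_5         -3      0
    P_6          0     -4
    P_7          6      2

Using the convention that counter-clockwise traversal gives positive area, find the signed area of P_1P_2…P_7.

Apply the shoelace (surveyor's) formula: 2A = Σ (x_i·y_{i+1} − x_{i+1}·y_i), indices taken mod 7.
Σ = (4) + (36) + (12) + (-6) + (12) + (24) + (28) = 110
Signed area = Σ/2 = 55 (positive ⇒ counter-clockwise traversal).

55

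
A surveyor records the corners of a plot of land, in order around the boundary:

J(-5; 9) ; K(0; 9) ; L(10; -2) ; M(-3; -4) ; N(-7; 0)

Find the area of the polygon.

Apply the shoelace formula: 2A = Σ (x_i·y_{i+1} − x_{i+1}·y_i), indices taken mod 5.
Σ = (-45) + (-90) + (-46) + (-28) + (-63) = -272
Area = |Σ|/2 = 136.

136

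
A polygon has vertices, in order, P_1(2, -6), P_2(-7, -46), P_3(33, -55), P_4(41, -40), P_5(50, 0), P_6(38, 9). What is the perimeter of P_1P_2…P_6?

|P_1P_2| = √((-9)² + (-40)²) = √1681 = 41
|P_2P_3| = √((40)² + (-9)²) = √1681 = 41
|P_3P_4| = √((8)² + (15)²) = √289 = 17
|P_4P_5| = √((9)² + (40)²) = √1681 = 41
|P_5P_6| = √((-12)² + (9)²) = √225 = 15
|P_6P_1| = √((-36)² + (-15)²) = √1521 = 39
Perimeter = 41 + 41 + 17 + 41 + 15 + 39 = 194.

194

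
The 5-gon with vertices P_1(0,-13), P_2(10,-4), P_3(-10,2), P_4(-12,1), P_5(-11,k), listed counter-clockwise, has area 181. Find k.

The doubled signed area Σ (x_i y_{i+1} − x_{i+1} y_i) is linear in k.
With k=0 it equals 278; the coefficient of k is -12 (from the two edges through P_5).
So -12·k + 278 = 2·181 = 362 ⇒ k = -7.

-7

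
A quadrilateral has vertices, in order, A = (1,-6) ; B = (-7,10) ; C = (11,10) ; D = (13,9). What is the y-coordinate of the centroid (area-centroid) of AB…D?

Apply the shoelace formula. First the cross-terms c_i = x_i·y_{i+1} − x_{i+1}·y_i:
  -32, -180, -31, -87  ⇒  2A = -330, A = -165.
Then Σ (y_i + y_{i+1})·c_i = -4578, so ȳ = -4578 / (6·(-165)) = 763/165.

763/165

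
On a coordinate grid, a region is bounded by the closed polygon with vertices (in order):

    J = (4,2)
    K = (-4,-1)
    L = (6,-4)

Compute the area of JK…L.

27

J→K: (4)(-1) − (-4)(2) = 4
K→L: (-4)(-4) − (6)(-1) = 22
L→J: (6)(2) − (4)(-4) = 28
Σ = 54
Area = |Σ|/2 = 27.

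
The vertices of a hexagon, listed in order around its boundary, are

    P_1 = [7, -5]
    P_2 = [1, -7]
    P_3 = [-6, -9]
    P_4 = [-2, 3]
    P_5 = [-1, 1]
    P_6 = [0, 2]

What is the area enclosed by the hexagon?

Apply the shoelace (surveyor's) formula: 2A = Σ (x_i·y_{i+1} − x_{i+1}·y_i), indices taken mod 6.
Σ = (-44) + (-51) + (-36) + (1) + (-2) + (-14) = -146
Area = |Σ|/2 = 73.

73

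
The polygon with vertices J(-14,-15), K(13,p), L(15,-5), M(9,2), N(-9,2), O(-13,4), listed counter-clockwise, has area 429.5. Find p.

-13

Write out the shoelace sum; only the two edges meeting at K involve p:
2·Area = [((-14)·p − 13·(-15)) + (13·(-5) − 15·p)] + 352
       = -29·p + 482 = 859
⇒ p = -13.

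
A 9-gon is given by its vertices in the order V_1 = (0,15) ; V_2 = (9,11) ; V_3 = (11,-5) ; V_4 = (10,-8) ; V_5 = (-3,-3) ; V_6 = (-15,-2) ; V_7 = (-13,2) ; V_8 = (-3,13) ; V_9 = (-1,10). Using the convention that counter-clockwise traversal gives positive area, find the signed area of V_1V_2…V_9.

-341.5

Cross-terms: -135, -166, -38, -54, -39, -56, -163, -17, -15  ⇒  Σ = -683
Signed area = Σ/2 = -341.5 (negative ⇒ clockwise traversal).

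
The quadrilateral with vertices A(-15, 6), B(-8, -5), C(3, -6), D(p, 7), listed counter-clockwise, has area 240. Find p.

14

The doubled signed area Σ (x_i y_{i+1} − x_{i+1} y_i) is linear in p.
With p=0 it equals 312; the coefficient of p is 12 (from the two edges through D).
So 12·p + 312 = 2·240 = 480 ⇒ p = 14.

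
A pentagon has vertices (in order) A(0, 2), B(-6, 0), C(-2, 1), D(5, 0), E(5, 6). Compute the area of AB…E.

Apply the shoelace formula: 2A = Σ (x_i·y_{i+1} − x_{i+1}·y_i), indices taken mod 5.
Σ = (12) + (-6) + (-5) + (30) + (10) = 41
Area = |Σ|/2 = 20.5.

20.5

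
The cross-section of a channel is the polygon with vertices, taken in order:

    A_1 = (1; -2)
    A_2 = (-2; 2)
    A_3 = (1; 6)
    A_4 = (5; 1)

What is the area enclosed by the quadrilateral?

28

Apply Gauss's area formula: 2A = Σ (x_i·y_{i+1} − x_{i+1}·y_i), indices taken mod 4.
Σ = (-2) + (-14) + (-29) + (-11) = -56
Area = |Σ|/2 = 28.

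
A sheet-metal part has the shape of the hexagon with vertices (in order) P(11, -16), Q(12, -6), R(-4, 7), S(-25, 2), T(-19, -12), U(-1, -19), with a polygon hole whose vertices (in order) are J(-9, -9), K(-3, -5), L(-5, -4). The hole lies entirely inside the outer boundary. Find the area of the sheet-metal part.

Outer boundary:
Apply Gauss's area formula: 2A = Σ (x_i·y_{i+1} − x_{i+1}·y_i), indices taken mod 6.
Σ = (126) + (60) + (167) + (338) + (349) + (225) = 1265
Area = |Σ|/2 = 632.5.
Hole:
Apply the shoelace (surveyor's) formula: 2A = Σ (x_i·y_{i+1} − x_{i+1}·y_i), indices taken mod 3.
Cross-terms: 18, -13, 9  ⇒  Σ = 14
Area = |Σ|/2 = 7.
Net area = 632.5 − 7 = 625.5.

625.5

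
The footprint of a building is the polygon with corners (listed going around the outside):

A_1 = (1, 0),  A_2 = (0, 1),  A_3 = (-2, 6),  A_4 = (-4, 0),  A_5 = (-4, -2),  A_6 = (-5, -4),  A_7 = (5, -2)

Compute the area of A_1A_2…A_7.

36.5

Apply the shoelace formula: 2A = Σ (x_i·y_{i+1} − x_{i+1}·y_i), indices taken mod 7.
A_1→A_2: (1)(1) − (0)(0) = 1
A_2→A_3: (0)(6) − (-2)(1) = 2
A_3→A_4: (-2)(0) − (-4)(6) = 24
A_4→A_5: (-4)(-2) − (-4)(0) = 8
A_5→A_6: (-4)(-4) − (-5)(-2) = 6
A_6→A_7: (-5)(-2) − (5)(-4) = 30
A_7→A_1: (5)(0) − (1)(-2) = 2
Σ = 73
Area = |Σ|/2 = 36.5.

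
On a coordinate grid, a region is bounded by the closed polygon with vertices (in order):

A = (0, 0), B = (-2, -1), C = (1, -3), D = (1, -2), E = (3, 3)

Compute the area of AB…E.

8.5

Apply the shoelace (surveyor's) formula: 2A = Σ (x_i·y_{i+1} − x_{i+1}·y_i), indices taken mod 5.
Σ = (0) + (7) + (1) + (9) + (0) = 17
Area = |Σ|/2 = 8.5.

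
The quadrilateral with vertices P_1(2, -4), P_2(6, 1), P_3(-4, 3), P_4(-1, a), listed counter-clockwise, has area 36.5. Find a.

The doubled signed area Σ (x_i y_{i+1} − x_{i+1} y_i) is linear in a.
With a=0 it equals 55; the coefficient of a is -6 (from the two edges through P_4).
So -6·a + 55 = 2·36.5 = 73 ⇒ a = -3.

-3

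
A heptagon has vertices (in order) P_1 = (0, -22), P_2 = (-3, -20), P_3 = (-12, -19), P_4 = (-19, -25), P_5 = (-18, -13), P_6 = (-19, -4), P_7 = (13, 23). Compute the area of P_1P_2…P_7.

P_1→P_2: (0)(-20) − (-3)(-22) = -66
P_2→P_3: (-3)(-19) − (-12)(-20) = -183
P_3→P_4: (-12)(-25) − (-19)(-19) = -61
P_4→P_5: (-19)(-13) − (-18)(-25) = -203
P_5→P_6: (-18)(-4) − (-19)(-13) = -175
P_6→P_7: (-19)(23) − (13)(-4) = -385
P_7→P_1: (13)(-22) − (0)(23) = -286
Σ = -1359
Area = |Σ|/2 = 679.5.

679.5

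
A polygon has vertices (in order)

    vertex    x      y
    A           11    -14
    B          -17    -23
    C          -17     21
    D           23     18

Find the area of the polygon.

Apply Gauss's area formula: 2A = Σ (x_i·y_{i+1} − x_{i+1}·y_i), indices taken mod 4.
A→B: (11)(-23) − (-17)(-14) = -491
B→C: (-17)(21) − (-17)(-23) = -748
C→D: (-17)(18) − (23)(21) = -789
D→A: (23)(-14) − (11)(18) = -520
Σ = -2548
Area = |Σ|/2 = 1274.

1274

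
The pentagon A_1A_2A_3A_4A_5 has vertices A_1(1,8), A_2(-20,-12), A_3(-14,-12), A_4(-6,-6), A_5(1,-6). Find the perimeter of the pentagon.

66

|A_1A_2| = √((-21)² + (-20)²) = √841 = 29
|A_2A_3| = √((6)² + (0)²) = √36 = 6
|A_3A_4| = √((8)² + (6)²) = √100 = 10
|A_4A_5| = √((7)² + (0)²) = √49 = 7
|A_5A_1| = √((0)² + (14)²) = √196 = 14
Perimeter = 29 + 6 + 10 + 7 + 14 = 66.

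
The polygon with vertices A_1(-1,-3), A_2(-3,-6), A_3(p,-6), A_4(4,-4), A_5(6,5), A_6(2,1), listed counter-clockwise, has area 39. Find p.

The doubled signed area Σ (x_i y_{i+1} − x_{i+1} y_i) is linear in p.
With p=0 it equals 74; the coefficient of p is 2 (from the two edges through A_3).
So 2·p + 74 = 2·39 = 78 ⇒ p = 2.

2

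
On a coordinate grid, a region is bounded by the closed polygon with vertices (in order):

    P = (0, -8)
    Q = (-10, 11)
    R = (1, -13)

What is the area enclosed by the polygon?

15.5

Apply the surveyor's formula: 2A = Σ (x_i·y_{i+1} − x_{i+1}·y_i), indices taken mod 3.
P→Q: (0)(11) − (-10)(-8) = -80
Q→R: (-10)(-13) − (1)(11) = 119
R→P: (1)(-8) − (0)(-13) = -8
Σ = 31
Area = |Σ|/2 = 15.5.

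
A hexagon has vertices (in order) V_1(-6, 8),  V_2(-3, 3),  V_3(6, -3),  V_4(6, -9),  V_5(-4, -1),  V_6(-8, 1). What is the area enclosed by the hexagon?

75.5

Apply the surveyor's formula: 2A = Σ (x_i·y_{i+1} − x_{i+1}·y_i), indices taken mod 6.
V_1→V_2: (-6)(3) − (-3)(8) = 6
V_2→V_3: (-3)(-3) − (6)(3) = -9
V_3→V_4: (6)(-9) − (6)(-3) = -36
V_4→V_5: (6)(-1) − (-4)(-9) = -42
V_5→V_6: (-4)(1) − (-8)(-1) = -12
V_6→V_1: (-8)(8) − (-6)(1) = -58
Σ = -151
Area = |Σ|/2 = 75.5.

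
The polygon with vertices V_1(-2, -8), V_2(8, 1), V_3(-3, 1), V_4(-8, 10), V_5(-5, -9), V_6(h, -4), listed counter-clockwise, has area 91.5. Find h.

-2

Write out the shoelace sum; only the two edges meeting at V_6 involve h:
2·Area = [((-5)·(-4) − h·(-9)) + (h·(-8) − (-2)·(-4))] + 173
       = 1·h + 185 = 183
⇒ h = -2.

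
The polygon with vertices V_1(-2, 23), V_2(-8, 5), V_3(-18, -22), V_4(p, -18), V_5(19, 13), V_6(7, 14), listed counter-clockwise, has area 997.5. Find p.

The doubled signed area Σ (x_i y_{i+1} − x_{i+1} y_i) is linear in p.
With p=0 it equals 1470; the coefficient of p is 35 (from the two edges through V_4).
So 35·p + 1470 = 2·997.5 = 1995 ⇒ p = 15.

15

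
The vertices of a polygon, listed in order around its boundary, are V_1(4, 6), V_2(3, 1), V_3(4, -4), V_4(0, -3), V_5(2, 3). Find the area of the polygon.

V_1→V_2: (4)(1) − (3)(6) = -14
V_2→V_3: (3)(-4) − (4)(1) = -16
V_3→V_4: (4)(-3) − (0)(-4) = -12
V_4→V_5: (0)(3) − (2)(-3) = 6
V_5→V_1: (2)(6) − (4)(3) = 0
Σ = -36
Area = |Σ|/2 = 18.

18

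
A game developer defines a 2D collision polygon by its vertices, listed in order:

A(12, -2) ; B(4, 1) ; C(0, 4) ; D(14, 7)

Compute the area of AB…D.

Apply Gauss's area formula: 2A = Σ (x_i·y_{i+1} − x_{i+1}·y_i), indices taken mod 4.
Cross-terms: 20, 16, -56, -112  ⇒  Σ = -132
Area = |Σ|/2 = 66.

66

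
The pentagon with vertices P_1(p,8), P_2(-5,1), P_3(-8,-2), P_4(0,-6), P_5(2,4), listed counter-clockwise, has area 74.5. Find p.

-5

Write out the shoelace sum; only the two edges meeting at P_1 involve p:
2·Area = [(2·8 − p·4) + (p·1 − (-5)·8)] + 78
       = -3·p + 134 = 149
⇒ p = -5.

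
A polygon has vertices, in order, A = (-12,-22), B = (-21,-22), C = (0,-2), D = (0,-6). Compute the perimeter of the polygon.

62

|AB| = √((-9)² + (0)²) = √81 = 9
|BC| = √((21)² + (20)²) = √841 = 29
|CD| = √((0)² + (-4)²) = √16 = 4
|DA| = √((-12)² + (-16)²) = √400 = 20
Perimeter = 9 + 29 + 4 + 20 = 62.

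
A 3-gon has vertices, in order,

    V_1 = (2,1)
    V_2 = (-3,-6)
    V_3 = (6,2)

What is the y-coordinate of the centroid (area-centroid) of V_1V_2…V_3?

Apply Gauss's area formula. First the cross-terms c_i = x_i·y_{i+1} − x_{i+1}·y_i:
  -9, 30, 2  ⇒  2A = 23, A = 11.5.
Then Σ (y_i + y_{i+1})·c_i = -69, so ȳ = -69 / (6·11.5) = -1.

-1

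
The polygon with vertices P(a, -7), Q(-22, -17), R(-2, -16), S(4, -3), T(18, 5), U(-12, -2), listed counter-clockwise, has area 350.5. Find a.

The doubled signed area Σ (x_i y_{i+1} − x_{i+1} y_i) is linear in a.
With a=0 it equals 416; the coefficient of a is -15 (from the two edges through P).
So -15·a + 416 = 2·350.5 = 701 ⇒ a = -19.

-19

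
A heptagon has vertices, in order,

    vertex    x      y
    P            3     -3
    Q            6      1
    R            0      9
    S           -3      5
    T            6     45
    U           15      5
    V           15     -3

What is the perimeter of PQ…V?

122

|PQ| = √((3)² + (4)²) = √25 = 5
|QR| = √((-6)² + (8)²) = √100 = 10
|RS| = √((-3)² + (-4)²) = √25 = 5
|ST| = √((9)² + (40)²) = √1681 = 41
|TU| = √((9)² + (-40)²) = √1681 = 41
|UV| = √((0)² + (-8)²) = √64 = 8
|VP| = √((-12)² + (0)²) = √144 = 12
Perimeter = 5 + 10 + 5 + 41 + 41 + 8 + 12 = 122.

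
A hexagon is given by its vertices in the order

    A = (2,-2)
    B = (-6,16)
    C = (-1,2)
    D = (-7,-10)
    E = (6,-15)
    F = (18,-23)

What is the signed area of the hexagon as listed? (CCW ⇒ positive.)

177.5

Σ = (20) + (4) + (24) + (165) + (132) + (10) = 355
Signed area = Σ/2 = 177.5 (positive ⇒ counter-clockwise traversal).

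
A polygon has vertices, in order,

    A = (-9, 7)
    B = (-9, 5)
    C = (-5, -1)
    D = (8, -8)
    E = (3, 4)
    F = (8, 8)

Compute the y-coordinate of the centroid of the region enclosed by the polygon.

Apply the shoelace (surveyor's) formula. First the cross-terms c_i = x_i·y_{i+1} − x_{i+1}·y_i:
  18, 34, 48, 56, -8, 128  ⇒  2A = 276, A = 138.
Then Σ (y_i + y_{i+1})·c_i = 1520, so ȳ = 1520 / (6·138) = 380/207.

380/207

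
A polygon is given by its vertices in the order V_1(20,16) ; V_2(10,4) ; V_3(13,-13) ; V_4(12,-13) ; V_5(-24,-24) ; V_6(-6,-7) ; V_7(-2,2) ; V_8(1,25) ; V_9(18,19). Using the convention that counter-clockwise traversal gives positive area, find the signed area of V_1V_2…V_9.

Σ = (-80) + (-182) + (-13) + (-600) + (24) + (-26) + (-52) + (-431) + (-92) = -1452
Signed area = Σ/2 = -726 (negative ⇒ clockwise traversal).

-726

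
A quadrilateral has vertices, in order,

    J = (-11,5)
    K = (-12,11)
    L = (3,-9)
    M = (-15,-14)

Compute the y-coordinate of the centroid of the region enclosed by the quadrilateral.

Apply the surveyor's formula. First the cross-terms c_i = x_i·y_{i+1} − x_{i+1}·y_i:
  -61, 75, -177, -229  ⇒  2A = -392, A = -196.
Then Σ (y_i + y_{i+1})·c_i = 5306, so ȳ = 5306 / (6·(-196)) = -379/84.

-379/84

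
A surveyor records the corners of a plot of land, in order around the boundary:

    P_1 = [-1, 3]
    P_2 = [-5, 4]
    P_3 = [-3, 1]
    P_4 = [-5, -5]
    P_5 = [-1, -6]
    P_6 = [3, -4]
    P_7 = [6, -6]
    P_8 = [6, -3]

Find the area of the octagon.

Σ = (11) + (7) + (20) + (25) + (22) + (6) + (18) + (15) = 124
Area = |Σ|/2 = 62.

62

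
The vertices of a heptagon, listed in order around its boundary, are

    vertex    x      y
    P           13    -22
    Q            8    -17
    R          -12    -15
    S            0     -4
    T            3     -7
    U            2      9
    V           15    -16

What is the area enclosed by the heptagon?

Apply the shoelace formula: 2A = Σ (x_i·y_{i+1} − x_{i+1}·y_i), indices taken mod 7.
Σ = (-45) + (-324) + (48) + (12) + (41) + (-167) + (-122) = -557
Area = |Σ|/2 = 278.5.

278.5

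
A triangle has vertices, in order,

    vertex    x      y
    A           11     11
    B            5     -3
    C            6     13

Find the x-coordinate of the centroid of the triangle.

Apply the shoelace formula. First the cross-terms c_i = x_i·y_{i+1} − x_{i+1}·y_i:
  -88, 83, -77  ⇒  2A = -82, A = -41.
Then Σ (x_i + x_{i+1})·c_i = -1804, so x̄ = -1804 / (6·(-41)) = 22/3.

22/3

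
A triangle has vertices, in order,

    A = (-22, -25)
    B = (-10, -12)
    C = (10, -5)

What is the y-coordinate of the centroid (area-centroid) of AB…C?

-14

Apply the shoelace formula. First the cross-terms c_i = x_i·y_{i+1} − x_{i+1}·y_i:
  14, 170, -360  ⇒  2A = -176, A = -88.
Then Σ (y_i + y_{i+1})·c_i = 7392, so ȳ = 7392 / (6·(-88)) = -14.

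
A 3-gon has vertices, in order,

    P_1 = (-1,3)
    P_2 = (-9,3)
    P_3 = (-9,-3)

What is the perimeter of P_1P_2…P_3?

|P_1P_2| = √((-8)² + (0)²) = √64 = 8
|P_2P_3| = √((0)² + (-6)²) = √36 = 6
|P_3P_1| = √((8)² + (6)²) = √100 = 10
Perimeter = 8 + 6 + 10 = 24.

24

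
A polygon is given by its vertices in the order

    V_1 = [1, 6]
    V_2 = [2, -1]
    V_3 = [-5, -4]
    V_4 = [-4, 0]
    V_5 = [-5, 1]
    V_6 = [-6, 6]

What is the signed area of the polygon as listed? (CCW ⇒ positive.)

Cross-terms: -13, -13, -16, -4, -24, -42  ⇒  Σ = -112
Signed area = Σ/2 = -56 (negative ⇒ clockwise traversal).

-56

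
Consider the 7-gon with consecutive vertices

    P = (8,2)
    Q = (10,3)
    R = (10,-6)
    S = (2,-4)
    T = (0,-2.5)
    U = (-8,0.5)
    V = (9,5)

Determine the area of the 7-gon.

Apply the surveyor's formula: 2A = Σ (x_i·y_{i+1} − x_{i+1}·y_i), indices taken mod 7.
Cross-terms: 4, -90, -28, -5, -20, -44.5, -22  ⇒  Σ = -205.5
Area = |Σ|/2 = 102.75.

102.75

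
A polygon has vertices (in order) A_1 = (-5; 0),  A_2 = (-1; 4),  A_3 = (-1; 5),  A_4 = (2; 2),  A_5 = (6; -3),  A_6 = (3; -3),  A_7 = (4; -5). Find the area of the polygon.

Apply the surveyor's formula: 2A = Σ (x_i·y_{i+1} − x_{i+1}·y_i), indices taken mod 7.
Σ = (-20) + (-1) + (-12) + (-18) + (-9) + (-3) + (-25) = -88
Area = |Σ|/2 = 44.

44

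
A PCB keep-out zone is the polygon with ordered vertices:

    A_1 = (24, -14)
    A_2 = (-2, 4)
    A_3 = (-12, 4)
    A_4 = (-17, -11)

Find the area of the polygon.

405

Apply the shoelace formula: 2A = Σ (x_i·y_{i+1} − x_{i+1}·y_i), indices taken mod 4.
A_1→A_2: (24)(4) − (-2)(-14) = 68
A_2→A_3: (-2)(4) − (-12)(4) = 40
A_3→A_4: (-12)(-11) − (-17)(4) = 200
A_4→A_1: (-17)(-14) − (24)(-11) = 502
Σ = 810
Area = |Σ|/2 = 405.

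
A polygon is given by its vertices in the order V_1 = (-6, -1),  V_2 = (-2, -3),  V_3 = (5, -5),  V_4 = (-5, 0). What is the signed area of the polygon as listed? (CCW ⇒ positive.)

10.5

Apply Gauss's area formula: 2A = Σ (x_i·y_{i+1} − x_{i+1}·y_i), indices taken mod 4.
Cross-terms: 16, 25, -25, 5  ⇒  Σ = 21
Signed area = Σ/2 = 10.5 (positive ⇒ counter-clockwise traversal).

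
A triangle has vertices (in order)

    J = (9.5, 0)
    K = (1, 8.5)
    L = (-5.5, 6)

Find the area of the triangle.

Apply Gauss's area formula: 2A = Σ (x_i·y_{i+1} − x_{i+1}·y_i), indices taken mod 3.
Σ = (80.75) + (52.75) + (-57) = 76.5
Area = |Σ|/2 = 38.25.

38.25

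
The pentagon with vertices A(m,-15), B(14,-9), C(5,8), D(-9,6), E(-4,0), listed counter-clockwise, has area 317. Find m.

The doubled signed area Σ (x_i y_{i+1} − x_{i+1} y_i) is linear in m.
With m=0 it equals 553; the coefficient of m is -9 (from the two edges through A).
So -9·m + 553 = 2·317 = 634 ⇒ m = -9.

-9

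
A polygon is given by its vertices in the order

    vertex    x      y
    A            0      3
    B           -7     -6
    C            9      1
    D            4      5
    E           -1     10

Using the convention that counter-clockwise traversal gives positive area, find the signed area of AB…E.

75.5

Σ = (21) + (47) + (41) + (45) + (-3) = 151
Signed area = Σ/2 = 75.5 (positive ⇒ counter-clockwise traversal).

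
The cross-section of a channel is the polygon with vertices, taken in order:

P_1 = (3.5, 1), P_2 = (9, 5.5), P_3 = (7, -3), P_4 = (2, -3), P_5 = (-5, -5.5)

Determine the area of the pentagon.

41

Cross-terms: 10.25, -65.5, -15, -26, 14.25  ⇒  Σ = -82
Area = |Σ|/2 = 41.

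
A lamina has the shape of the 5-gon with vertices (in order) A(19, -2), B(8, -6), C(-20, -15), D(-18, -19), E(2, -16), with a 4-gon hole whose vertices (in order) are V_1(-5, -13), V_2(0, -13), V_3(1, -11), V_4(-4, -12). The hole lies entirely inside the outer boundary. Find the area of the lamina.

192

Outer boundary:
Apply the shoelace formula: 2A = Σ (x_i·y_{i+1} − x_{i+1}·y_i), indices taken mod 5.
Σ = (-98) + (-240) + (110) + (326) + (300) = 398
Area = |Σ|/2 = 199.
Hole:
Apply the surveyor's formula: 2A = Σ (x_i·y_{i+1} − x_{i+1}·y_i), indices taken mod 4.
V_1→V_2: (-5)(-13) − (0)(-13) = 65
V_2→V_3: (0)(-11) − (1)(-13) = 13
V_3→V_4: (1)(-12) − (-4)(-11) = -56
V_4→V_1: (-4)(-13) − (-5)(-12) = -8
Σ = 14
Area = |Σ|/2 = 7.
Net area = 199 − 7 = 192.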